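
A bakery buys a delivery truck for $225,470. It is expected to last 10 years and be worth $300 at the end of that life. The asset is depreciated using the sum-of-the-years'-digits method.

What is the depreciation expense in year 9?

$8,188

Depreciable base = $225,470 − $300 = $225,170.
Sum of the years' digits = 10+9+8+7+6+5+4+3+2+1 = 55.
Year 1: $225,170 × 10/55 = $40,940. Book value $184,530.
Year 2: $225,170 × 9/55 = $36,846. Book value $147,684.
Year 3: $225,170 × 8/55 = $32,752. Book value $114,932.
Year 4: $225,170 × 7/55 = $28,658. Book value $86,274.
Year 5: $225,170 × 6/55 = $24,564. Book value $61,710.
Year 6: $225,170 × 5/55 = $20,470. Book value $41,240.
Year 7: $225,170 × 4/55 = $16,376. Book value $24,864.
Year 8: $225,170 × 3/55 = $12,282. Book value $12,582.
Year 9: $225,170 × 2/55 = $8,188. Book value $4,394.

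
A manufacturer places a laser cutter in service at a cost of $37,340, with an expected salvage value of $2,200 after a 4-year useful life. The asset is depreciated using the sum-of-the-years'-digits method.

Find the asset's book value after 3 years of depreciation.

$5,714

Depreciable base = $37,340 − $2,200 = $35,140.
Sum of the years' digits = 4+3+2+1 = 10.
Year 1: $35,140 × 4/10 = $14,056. Book value $23,284.
Year 2: $35,140 × 3/10 = $10,542. Book value $12,742.
Year 3: $35,140 × 2/10 = $7,028. Book value $5,714.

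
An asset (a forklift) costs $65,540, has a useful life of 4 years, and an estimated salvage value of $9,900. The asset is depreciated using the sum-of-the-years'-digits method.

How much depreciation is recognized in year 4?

Depreciable base = $65,540 − $9,900 = $55,640.
Sum of the years' digits = 4+3+2+1 = 10.
Year 1: $55,640 × 4/10 = $22,256. Book value $43,284.
Year 2: $55,640 × 3/10 = $16,692. Book value $26,592.
Year 3: $55,640 × 2/10 = $11,128. Book value $15,464.
Year 4: $55,640 × 1/10 = $5,564. Book value $9,900.

$5,564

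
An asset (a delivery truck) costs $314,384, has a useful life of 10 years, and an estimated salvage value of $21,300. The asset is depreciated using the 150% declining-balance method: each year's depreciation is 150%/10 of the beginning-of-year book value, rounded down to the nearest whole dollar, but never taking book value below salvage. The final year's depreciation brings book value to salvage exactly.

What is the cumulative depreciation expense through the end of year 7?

Depreciable base = $314,384 − $21,300 = $293,084.
Year 1: ⌊$314,384 × 150%/10⌋ = $47,157. Book value $267,227.
Year 2: ⌊$267,227 × 150%/10⌋ = $40,084. Book value $227,143.
Year 3: ⌊$227,143 × 150%/10⌋ = $34,071. Book value $193,072.
Year 4: ⌊$193,072 × 150%/10⌋ = $28,960. Book value $164,112.
Year 5: ⌊$164,112 × 150%/10⌋ = $24,616. Book value $139,496.
Year 6: ⌊$139,496 × 150%/10⌋ = $20,924. Book value $118,572.
Year 7: ⌊$118,572 × 150%/10⌋ = $17,785. Book value $100,787.
Accumulated through year 7 = $314,384 − $100,787 = $213,597.

$213,597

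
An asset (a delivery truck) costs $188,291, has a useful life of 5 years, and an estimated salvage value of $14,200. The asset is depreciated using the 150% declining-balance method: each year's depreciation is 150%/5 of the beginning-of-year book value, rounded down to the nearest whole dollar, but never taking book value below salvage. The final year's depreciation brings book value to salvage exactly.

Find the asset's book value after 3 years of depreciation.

$64,585

Depreciable base = $188,291 − $14,200 = $174,091.
Year 1: ⌊$188,291 × 150%/5⌋ = $56,487. Book value $131,804.
Year 2: ⌊$131,804 × 150%/5⌋ = $39,541. Book value $92,263.
Year 3: ⌊$92,263 × 150%/5⌋ = $27,678. Book value $64,585.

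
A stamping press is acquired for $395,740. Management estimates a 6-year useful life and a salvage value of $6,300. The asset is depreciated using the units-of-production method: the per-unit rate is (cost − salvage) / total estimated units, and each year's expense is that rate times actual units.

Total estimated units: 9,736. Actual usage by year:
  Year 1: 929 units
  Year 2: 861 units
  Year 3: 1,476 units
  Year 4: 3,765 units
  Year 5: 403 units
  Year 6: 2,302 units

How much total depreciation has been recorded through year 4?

$281,240

Depreciable base = $395,740 − $6,300 = $389,440.
Rate = $389,440 / 9,736 units = $40 per unit.
Year 1: 929 × $40 = $37,160. Book value $358,580.
Year 2: 861 × $40 = $34,440. Book value $324,140.
Year 3: 1,476 × $40 = $59,040. Book value $265,100.
Year 4: 3,765 × $40 = $150,600. Book value $114,500.
Accumulated through year 4 = $395,740 − $114,500 = $281,240.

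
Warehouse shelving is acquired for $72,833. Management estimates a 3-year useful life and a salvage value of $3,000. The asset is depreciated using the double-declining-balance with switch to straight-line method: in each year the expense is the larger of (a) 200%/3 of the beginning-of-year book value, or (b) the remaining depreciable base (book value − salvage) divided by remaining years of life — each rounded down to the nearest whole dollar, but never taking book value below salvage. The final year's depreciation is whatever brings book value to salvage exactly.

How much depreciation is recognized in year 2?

$16,185

Depreciable base = $72,833 − $3,000 = $69,833.
Year 1: DB = ⌊$72,833 × 200%/3⌋ = $48,555; SL = ⌊$69,833/3⌋ = $23,277 → take DB $48,555. Book value $24,278.
Year 2: DB = ⌊$24,278 × 200%/3⌋ = $16,185; SL = ⌊$21,278/2⌋ = $10,639 → take DB $16,185. Book value $8,093.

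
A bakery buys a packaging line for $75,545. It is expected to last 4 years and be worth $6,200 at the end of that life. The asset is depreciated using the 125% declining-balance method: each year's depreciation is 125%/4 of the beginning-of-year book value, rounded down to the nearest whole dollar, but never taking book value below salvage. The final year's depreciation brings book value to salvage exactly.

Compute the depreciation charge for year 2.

$16,230

Depreciable base = $75,545 − $6,200 = $69,345.
Year 1: ⌊$75,545 × 125%/4⌋ = $23,607. Book value $51,938.
Year 2: ⌊$51,938 × 125%/4⌋ = $16,230. Book value $35,708.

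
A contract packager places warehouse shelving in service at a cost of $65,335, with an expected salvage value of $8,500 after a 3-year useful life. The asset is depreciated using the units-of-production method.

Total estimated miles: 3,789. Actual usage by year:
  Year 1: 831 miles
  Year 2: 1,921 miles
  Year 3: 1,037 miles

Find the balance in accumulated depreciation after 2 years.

Depreciable base = $65,335 − $8,500 = $56,835.
Rate = $56,835 / 3,789 miles = $15 per mile.
Year 1: 831 × $15 = $12,465. Book value $52,870.
Year 2: 1,921 × $15 = $28,815. Book value $24,055.
Accumulated through year 2 = $65,335 − $24,055 = $41,280.

$41,280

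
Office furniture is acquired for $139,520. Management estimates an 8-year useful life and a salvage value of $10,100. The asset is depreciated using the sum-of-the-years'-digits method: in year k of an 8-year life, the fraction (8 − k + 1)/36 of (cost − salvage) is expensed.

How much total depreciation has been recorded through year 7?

$125,825

Depreciable base = $139,520 − $10,100 = $129,420.
Sum of the years' digits = 8+7+6+5+4+3+2+1 = 36.
Year 1: $129,420 × 8/36 = $28,760. Book value $110,760.
Year 2: $129,420 × 7/36 = $25,165. Book value $85,595.
Year 3: $129,420 × 6/36 = $21,570. Book value $64,025.
Year 4: $129,420 × 5/36 = $17,975. Book value $46,050.
Year 5: $129,420 × 4/36 = $14,380. Book value $31,670.
Year 6: $129,420 × 3/36 = $10,785. Book value $20,885.
Year 7: $129,420 × 2/36 = $7,190. Book value $13,695.
Accumulated through year 7 = $139,520 − $13,695 = $125,825.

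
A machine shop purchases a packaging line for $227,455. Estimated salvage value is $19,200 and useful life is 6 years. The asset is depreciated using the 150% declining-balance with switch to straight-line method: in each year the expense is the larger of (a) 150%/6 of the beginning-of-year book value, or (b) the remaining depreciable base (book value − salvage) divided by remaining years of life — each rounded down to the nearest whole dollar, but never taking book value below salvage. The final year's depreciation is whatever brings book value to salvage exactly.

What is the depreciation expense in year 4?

$25,586

Depreciable base = $227,455 − $19,200 = $208,255.
Year 1: DB = ⌊$227,455 × 150%/6⌋ = $56,863; SL = ⌊$208,255/6⌋ = $34,709 → take DB $56,863. Book value $170,592.
Year 2: DB = ⌊$170,592 × 150%/6⌋ = $42,648; SL = ⌊$151,392/5⌋ = $30,278 → take DB $42,648. Book value $127,944.
Year 3: DB = ⌊$127,944 × 150%/6⌋ = $31,986; SL = ⌊$108,744/4⌋ = $27,186 → take DB $31,986. Book value $95,958.
Year 4: DB = ⌊$95,958 × 150%/6⌋ = $23,989; SL = ⌊$76,758/3⌋ = $25,586 → take SL $25,586. Book value $70,372.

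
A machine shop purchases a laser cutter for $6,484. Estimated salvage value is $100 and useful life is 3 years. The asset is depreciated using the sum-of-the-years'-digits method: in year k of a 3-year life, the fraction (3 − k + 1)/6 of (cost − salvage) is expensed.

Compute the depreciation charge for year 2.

$2,128

Depreciable base = $6,484 − $100 = $6,384.
Sum of the years' digits = 3+2+1 = 6.
Year 1: $6,384 × 3/6 = $3,192. Book value $3,292.
Year 2: $6,384 × 2/6 = $2,128. Book value $1,164.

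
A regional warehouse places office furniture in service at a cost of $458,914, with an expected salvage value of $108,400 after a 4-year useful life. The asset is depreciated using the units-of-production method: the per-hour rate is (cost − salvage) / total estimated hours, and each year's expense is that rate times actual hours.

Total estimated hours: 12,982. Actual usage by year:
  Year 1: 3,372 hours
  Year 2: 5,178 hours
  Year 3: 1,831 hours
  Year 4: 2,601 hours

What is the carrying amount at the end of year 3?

Depreciable base = $458,914 − $108,400 = $350,514.
Rate = $350,514 / 12,982 hours = $27 per hour.
Year 1: 3,372 × $27 = $91,044. Book value $367,870.
Year 2: 5,178 × $27 = $139,806. Book value $228,064.
Year 3: 1,831 × $27 = $49,437. Book value $178,627.

$178,627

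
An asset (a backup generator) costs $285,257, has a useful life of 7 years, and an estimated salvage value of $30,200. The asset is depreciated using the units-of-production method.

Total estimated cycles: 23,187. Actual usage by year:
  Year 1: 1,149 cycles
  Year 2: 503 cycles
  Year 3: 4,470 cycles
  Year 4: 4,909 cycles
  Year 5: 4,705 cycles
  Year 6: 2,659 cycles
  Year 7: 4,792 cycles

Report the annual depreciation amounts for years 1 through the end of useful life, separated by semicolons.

Depreciable base = $285,257 − $30,200 = $255,057.
Rate = $255,057 / 23,187 cycles = $11 per cycle.
Year 1: 1,149 × $11 = $12,639. Book value $272,618.
Year 2: 503 × $11 = $5,533. Book value $267,085.
Year 3: 4,470 × $11 = $49,170. Book value $217,915.
Year 4: 4,909 × $11 = $53,999. Book value $163,916.
Year 5: 4,705 × $11 = $51,755. Book value $112,161.
Year 6: 2,659 × $11 = $29,249. Book value $82,912.
Year 7: 4,792 × $11 = $52,712. Book value $30,200.

$12,639; $5,533; $49,170; $53,999; $51,755; $29,249; $52,712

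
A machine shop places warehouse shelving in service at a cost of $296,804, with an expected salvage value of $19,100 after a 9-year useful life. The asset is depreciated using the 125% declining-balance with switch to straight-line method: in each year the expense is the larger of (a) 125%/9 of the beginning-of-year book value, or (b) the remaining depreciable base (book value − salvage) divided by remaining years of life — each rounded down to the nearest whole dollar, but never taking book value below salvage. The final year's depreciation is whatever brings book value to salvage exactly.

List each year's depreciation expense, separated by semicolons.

Depreciable base = $296,804 − $19,100 = $277,704.
Year 1: DB = ⌊$296,804 × 125%/9⌋ = $41,222; SL = ⌊$277,704/9⌋ = $30,856 → take DB $41,222. Book value $255,582.
Year 2: DB = ⌊$255,582 × 125%/9⌋ = $35,497; SL = ⌊$236,482/8⌋ = $29,560 → take DB $35,497. Book value $220,085.
Year 3: DB = ⌊$220,085 × 125%/9⌋ = $30,567; SL = ⌊$200,985/7⌋ = $28,712 → take DB $30,567. Book value $189,518.
Year 4: DB = ⌊$189,518 × 125%/9⌋ = $26,321; SL = ⌊$170,418/6⌋ = $28,403 → take SL $28,403. Book value $161,115.
Year 5: DB = ⌊$161,115 × 125%/9⌋ = $22,377; SL = ⌊$142,015/5⌋ = $28,403 → take SL $28,403. Book value $132,712.
Year 6: DB = ⌊$132,712 × 125%/9⌋ = $18,432; SL = ⌊$113,612/4⌋ = $28,403 → take SL $28,403. Book value $104,309.
Year 7: DB = ⌊$104,309 × 125%/9⌋ = $14,487; SL = ⌊$85,209/3⌋ = $28,403 → take SL $28,403. Book value $75,906.
Year 8: DB = ⌊$75,906 × 125%/9⌋ = $10,542; SL = ⌊$56,806/2⌋ = $28,403 → take SL $28,403. Book value $47,503.
Year 9 (final): $47,503 − $19,100 = $28,403. Book value $19,100.

$41,222; $35,497; $30,567; $28,403; $28,403; $28,403; $28,403; $28,403; $28,403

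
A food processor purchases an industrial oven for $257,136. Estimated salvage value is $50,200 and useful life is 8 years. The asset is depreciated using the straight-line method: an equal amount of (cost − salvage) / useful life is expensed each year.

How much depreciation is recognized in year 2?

$25,867

Depreciable base = $257,136 − $50,200 = $206,936.
Annual expense = $206,936 / 8 = $25,867.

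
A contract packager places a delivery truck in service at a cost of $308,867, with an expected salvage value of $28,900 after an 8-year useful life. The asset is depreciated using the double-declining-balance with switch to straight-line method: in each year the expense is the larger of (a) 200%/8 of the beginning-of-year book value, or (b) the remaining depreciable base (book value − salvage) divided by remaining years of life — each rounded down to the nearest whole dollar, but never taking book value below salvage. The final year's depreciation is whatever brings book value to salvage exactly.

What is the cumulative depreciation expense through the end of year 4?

Depreciable base = $308,867 − $28,900 = $279,967.
Year 1: DB = ⌊$308,867 × 200%/8⌋ = $77,216; SL = ⌊$279,967/8⌋ = $34,995 → take DB $77,216. Book value $231,651.
Year 2: DB = ⌊$231,651 × 200%/8⌋ = $57,912; SL = ⌊$202,751/7⌋ = $28,964 → take DB $57,912. Book value $173,739.
Year 3: DB = ⌊$173,739 × 200%/8⌋ = $43,434; SL = ⌊$144,839/6⌋ = $24,139 → take DB $43,434. Book value $130,305.
Year 4: DB = ⌊$130,305 × 200%/8⌋ = $32,576; SL = ⌊$101,405/5⌋ = $20,281 → take DB $32,576. Book value $97,729.
Accumulated through year 4 = $308,867 − $97,729 = $211,138.

$211,138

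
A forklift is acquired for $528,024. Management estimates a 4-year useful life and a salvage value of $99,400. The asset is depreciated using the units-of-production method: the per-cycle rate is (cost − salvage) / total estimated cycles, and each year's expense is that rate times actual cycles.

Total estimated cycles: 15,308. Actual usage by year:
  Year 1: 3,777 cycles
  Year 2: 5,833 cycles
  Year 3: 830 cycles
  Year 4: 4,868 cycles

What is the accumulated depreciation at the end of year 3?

Depreciable base = $528,024 − $99,400 = $428,624.
Rate = $428,624 / 15,308 cycles = $28 per cycle.
Year 1: 3,777 × $28 = $105,756. Book value $422,268.
Year 2: 5,833 × $28 = $163,324. Book value $258,944.
Year 3: 830 × $28 = $23,240. Book value $235,704.
Accumulated through year 3 = $528,024 − $235,704 = $292,320.

$292,320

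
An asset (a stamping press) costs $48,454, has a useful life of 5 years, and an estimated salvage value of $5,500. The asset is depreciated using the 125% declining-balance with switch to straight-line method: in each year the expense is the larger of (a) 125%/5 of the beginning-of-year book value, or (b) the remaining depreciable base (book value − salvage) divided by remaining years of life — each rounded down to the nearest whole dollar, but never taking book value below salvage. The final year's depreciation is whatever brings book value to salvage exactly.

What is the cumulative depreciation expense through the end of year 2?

Depreciable base = $48,454 − $5,500 = $42,954.
Year 1: DB = ⌊$48,454 × 125%/5⌋ = $12,113; SL = ⌊$42,954/5⌋ = $8,590 → take DB $12,113. Book value $36,341.
Year 2: DB = ⌊$36,341 × 125%/5⌋ = $9,085; SL = ⌊$30,841/4⌋ = $7,710 → take DB $9,085. Book value $27,256.
Accumulated through year 2 = $48,454 − $27,256 = $21,198.

$21,198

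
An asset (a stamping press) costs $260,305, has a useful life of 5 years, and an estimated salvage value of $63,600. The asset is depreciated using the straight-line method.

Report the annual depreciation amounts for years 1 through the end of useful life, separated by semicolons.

$39,341; $39,341; $39,341; $39,341; $39,341

Depreciable base = $260,305 − $63,600 = $196,705.
Annual expense = $196,705 / 5 = $39,341.
End of year 1: book value $220,964.
End of year 2: book value $181,623.
End of year 3: book value $142,282.
End of year 4: book value $102,941.
End of year 5: book value $63,600.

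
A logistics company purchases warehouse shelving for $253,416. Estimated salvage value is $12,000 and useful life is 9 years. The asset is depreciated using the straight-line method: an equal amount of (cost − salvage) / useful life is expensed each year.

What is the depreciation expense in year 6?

Depreciable base = $253,416 − $12,000 = $241,416.
Annual expense = $241,416 / 9 = $26,824.

$26,824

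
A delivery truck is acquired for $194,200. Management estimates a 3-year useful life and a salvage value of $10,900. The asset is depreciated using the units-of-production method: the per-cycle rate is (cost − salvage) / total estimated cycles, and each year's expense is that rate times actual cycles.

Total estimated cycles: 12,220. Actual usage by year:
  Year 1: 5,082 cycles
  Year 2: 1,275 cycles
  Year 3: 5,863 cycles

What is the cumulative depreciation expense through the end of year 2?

$95,355

Depreciable base = $194,200 − $10,900 = $183,300.
Rate = $183,300 / 12,220 cycles = $15 per cycle.
Year 1: 5,082 × $15 = $76,230. Book value $117,970.
Year 2: 1,275 × $15 = $19,125. Book value $98,845.
Accumulated through year 2 = $194,200 − $98,845 = $95,355.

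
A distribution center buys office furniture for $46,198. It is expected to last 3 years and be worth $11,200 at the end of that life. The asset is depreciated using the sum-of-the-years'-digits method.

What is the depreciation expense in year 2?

$11,666

Depreciable base = $46,198 − $11,200 = $34,998.
Sum of the years' digits = 3+2+1 = 6.
Year 1: $34,998 × 3/6 = $17,499. Book value $28,699.
Year 2: $34,998 × 2/6 = $11,666. Book value $17,033.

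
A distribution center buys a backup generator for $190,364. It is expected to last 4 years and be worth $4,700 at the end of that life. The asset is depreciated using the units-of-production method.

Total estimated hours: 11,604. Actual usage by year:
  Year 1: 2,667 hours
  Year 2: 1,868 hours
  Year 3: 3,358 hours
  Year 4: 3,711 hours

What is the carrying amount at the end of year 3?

$64,076

Depreciable base = $190,364 − $4,700 = $185,664.
Rate = $185,664 / 11,604 hours = $16 per hour.
Year 1: 2,667 × $16 = $42,672. Book value $147,692.
Year 2: 1,868 × $16 = $29,888. Book value $117,804.
Year 3: 3,358 × $16 = $53,728. Book value $64,076.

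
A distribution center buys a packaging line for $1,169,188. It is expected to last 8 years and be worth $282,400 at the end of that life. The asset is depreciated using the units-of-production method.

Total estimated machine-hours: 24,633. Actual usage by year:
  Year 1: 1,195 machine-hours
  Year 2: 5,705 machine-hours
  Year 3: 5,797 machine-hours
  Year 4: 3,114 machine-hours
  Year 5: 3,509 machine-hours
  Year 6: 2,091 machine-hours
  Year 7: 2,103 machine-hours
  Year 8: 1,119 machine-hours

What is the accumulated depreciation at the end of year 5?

Depreciable base = $1,169,188 − $282,400 = $886,788.
Rate = $886,788 / 24,633 machine-hours = $36 per machine-hour.
Year 1: 1,195 × $36 = $43,020. Book value $1,126,168.
Year 2: 5,705 × $36 = $205,380. Book value $920,788.
Year 3: 5,797 × $36 = $208,692. Book value $712,096.
Year 4: 3,114 × $36 = $112,104. Book value $599,992.
Year 5: 3,509 × $36 = $126,324. Book value $473,668.
Accumulated through year 5 = $1,169,188 − $473,668 = $695,520.

$695,520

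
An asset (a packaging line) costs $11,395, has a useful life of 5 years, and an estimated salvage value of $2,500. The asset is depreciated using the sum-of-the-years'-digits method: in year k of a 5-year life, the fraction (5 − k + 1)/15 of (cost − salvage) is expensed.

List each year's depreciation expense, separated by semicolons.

$2,965; $2,372; $1,779; $1,186; $593

Depreciable base = $11,395 − $2,500 = $8,895.
Sum of the years' digits = 5+4+3+2+1 = 15.
Year 1: $8,895 × 5/15 = $2,965. Book value $8,430.
Year 2: $8,895 × 4/15 = $2,372. Book value $6,058.
Year 3: $8,895 × 3/15 = $1,779. Book value $4,279.
Year 4: $8,895 × 2/15 = $1,186. Book value $3,093.
Year 5: $8,895 × 1/15 = $593. Book value $2,500.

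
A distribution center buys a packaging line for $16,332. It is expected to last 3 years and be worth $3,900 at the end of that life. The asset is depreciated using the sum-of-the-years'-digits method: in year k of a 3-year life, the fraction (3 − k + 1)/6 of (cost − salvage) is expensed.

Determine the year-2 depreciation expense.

$4,144

Depreciable base = $16,332 − $3,900 = $12,432.
Sum of the years' digits = 3+2+1 = 6.
Year 1: $12,432 × 3/6 = $6,216. Book value $10,116.
Year 2: $12,432 × 2/6 = $4,144. Book value $5,972.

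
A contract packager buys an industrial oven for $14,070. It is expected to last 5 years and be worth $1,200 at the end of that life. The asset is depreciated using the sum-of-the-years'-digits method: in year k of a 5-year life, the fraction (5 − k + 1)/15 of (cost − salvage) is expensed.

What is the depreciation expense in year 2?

Depreciable base = $14,070 − $1,200 = $12,870.
Sum of the years' digits = 5+4+3+2+1 = 15.
Year 1: $12,870 × 5/15 = $4,290. Book value $9,780.
Year 2: $12,870 × 4/15 = $3,432. Book value $6,348.

$3,432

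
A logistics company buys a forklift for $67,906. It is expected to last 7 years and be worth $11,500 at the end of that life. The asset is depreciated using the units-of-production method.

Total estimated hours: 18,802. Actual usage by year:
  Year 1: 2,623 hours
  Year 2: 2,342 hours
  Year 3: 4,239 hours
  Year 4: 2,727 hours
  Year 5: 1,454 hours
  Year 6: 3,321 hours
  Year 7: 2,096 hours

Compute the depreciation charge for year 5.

Depreciable base = $67,906 − $11,500 = $56,406.
Rate = $56,406 / 18,802 hours = $3 per hour.
Year 1: 2,623 × $3 = $7,869. Book value $60,037.
Year 2: 2,342 × $3 = $7,026. Book value $53,011.
Year 3: 4,239 × $3 = $12,717. Book value $40,294.
Year 4: 2,727 × $3 = $8,181. Book value $32,113.
Year 5: 1,454 × $3 = $4,362. Book value $27,751.

$4,362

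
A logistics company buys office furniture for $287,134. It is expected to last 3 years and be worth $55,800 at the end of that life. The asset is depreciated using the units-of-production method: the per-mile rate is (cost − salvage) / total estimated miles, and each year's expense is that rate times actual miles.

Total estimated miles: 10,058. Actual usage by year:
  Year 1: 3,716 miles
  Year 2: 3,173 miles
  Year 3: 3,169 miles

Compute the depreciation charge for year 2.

$72,979

Depreciable base = $287,134 − $55,800 = $231,334.
Rate = $231,334 / 10,058 miles = $23 per mile.
Year 1: 3,716 × $23 = $85,468. Book value $201,666.
Year 2: 3,173 × $23 = $72,979. Book value $128,687.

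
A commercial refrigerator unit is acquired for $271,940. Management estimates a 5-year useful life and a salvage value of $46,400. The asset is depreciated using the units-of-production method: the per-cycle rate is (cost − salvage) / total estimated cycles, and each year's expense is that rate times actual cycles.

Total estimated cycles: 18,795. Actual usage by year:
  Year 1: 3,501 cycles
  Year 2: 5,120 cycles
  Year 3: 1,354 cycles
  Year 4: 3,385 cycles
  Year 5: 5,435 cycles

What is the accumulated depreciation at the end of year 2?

$103,452

Depreciable base = $271,940 − $46,400 = $225,540.
Rate = $225,540 / 18,795 cycles = $12 per cycle.
Year 1: 3,501 × $12 = $42,012. Book value $229,928.
Year 2: 5,120 × $12 = $61,440. Book value $168,488.
Accumulated through year 2 = $271,940 − $168,488 = $103,452.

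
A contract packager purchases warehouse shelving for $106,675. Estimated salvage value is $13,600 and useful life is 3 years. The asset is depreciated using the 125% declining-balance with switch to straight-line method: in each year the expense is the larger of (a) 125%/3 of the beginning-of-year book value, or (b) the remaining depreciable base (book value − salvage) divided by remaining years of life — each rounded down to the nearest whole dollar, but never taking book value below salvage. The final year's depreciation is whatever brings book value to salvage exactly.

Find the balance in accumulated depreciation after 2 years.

Depreciable base = $106,675 − $13,600 = $93,075.
Year 1: DB = ⌊$106,675 × 125%/3⌋ = $44,447; SL = ⌊$93,075/3⌋ = $31,025 → take DB $44,447. Book value $62,228.
Year 2: DB = ⌊$62,228 × 125%/3⌋ = $25,928; SL = ⌊$48,628/2⌋ = $24,314 → take DB $25,928. Book value $36,300.
Accumulated through year 2 = $106,675 − $36,300 = $70,375.

$70,375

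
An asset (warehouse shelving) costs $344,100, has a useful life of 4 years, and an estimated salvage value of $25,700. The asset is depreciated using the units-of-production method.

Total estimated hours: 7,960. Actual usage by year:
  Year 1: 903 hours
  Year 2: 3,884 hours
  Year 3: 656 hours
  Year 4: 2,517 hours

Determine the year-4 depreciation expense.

Depreciable base = $344,100 − $25,700 = $318,400.
Rate = $318,400 / 7,960 hours = $40 per hour.
Year 1: 903 × $40 = $36,120. Book value $307,980.
Year 2: 3,884 × $40 = $155,360. Book value $152,620.
Year 3: 656 × $40 = $26,240. Book value $126,380.
Year 4: 2,517 × $40 = $100,680. Book value $25,700.

$100,680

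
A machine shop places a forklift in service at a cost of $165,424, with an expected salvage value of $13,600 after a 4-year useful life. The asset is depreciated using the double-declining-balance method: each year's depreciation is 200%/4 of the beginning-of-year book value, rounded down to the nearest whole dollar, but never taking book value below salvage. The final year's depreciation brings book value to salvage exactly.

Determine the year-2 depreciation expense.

Depreciable base = $165,424 − $13,600 = $151,824.
Year 1: ⌊$165,424 × 200%/4⌋ = $82,712. Book value $82,712.
Year 2: ⌊$82,712 × 200%/4⌋ = $41,356. Book value $41,356.

$41,356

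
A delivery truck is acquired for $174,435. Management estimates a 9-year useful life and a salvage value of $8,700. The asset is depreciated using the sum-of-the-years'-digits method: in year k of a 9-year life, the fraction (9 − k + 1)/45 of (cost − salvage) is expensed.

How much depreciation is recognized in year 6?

Depreciable base = $174,435 − $8,700 = $165,735.
Sum of the years' digits = 9+8+7+6+5+4+3+2+1 = 45.
Year 1: $165,735 × 9/45 = $33,147. Book value $141,288.
Year 2: $165,735 × 8/45 = $29,464. Book value $111,824.
Year 3: $165,735 × 7/45 = $25,781. Book value $86,043.
Year 4: $165,735 × 6/45 = $22,098. Book value $63,945.
Year 5: $165,735 × 5/45 = $18,415. Book value $45,530.
Year 6: $165,735 × 4/45 = $14,732. Book value $30,798.

$14,732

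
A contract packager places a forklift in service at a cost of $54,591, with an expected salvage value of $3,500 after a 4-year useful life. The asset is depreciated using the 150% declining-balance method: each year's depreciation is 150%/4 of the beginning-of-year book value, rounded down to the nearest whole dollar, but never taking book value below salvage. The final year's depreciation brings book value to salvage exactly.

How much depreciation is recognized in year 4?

Depreciable base = $54,591 − $3,500 = $51,091.
Year 1: ⌊$54,591 × 150%/4⌋ = $20,471. Book value $34,120.
Year 2: ⌊$34,120 × 150%/4⌋ = $12,795. Book value $21,325.
Year 3: ⌊$21,325 × 150%/4⌋ = $7,996. Book value $13,329.
Year 4 (final): $13,329 − $3,500 = $9,829. Book value $3,500.

$9,829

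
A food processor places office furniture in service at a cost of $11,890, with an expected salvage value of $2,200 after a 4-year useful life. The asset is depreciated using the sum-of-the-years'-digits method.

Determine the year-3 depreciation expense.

$1,938

Depreciable base = $11,890 − $2,200 = $9,690.
Sum of the years' digits = 4+3+2+1 = 10.
Year 1: $9,690 × 4/10 = $3,876. Book value $8,014.
Year 2: $9,690 × 3/10 = $2,907. Book value $5,107.
Year 3: $9,690 × 2/10 = $1,938. Book value $3,169.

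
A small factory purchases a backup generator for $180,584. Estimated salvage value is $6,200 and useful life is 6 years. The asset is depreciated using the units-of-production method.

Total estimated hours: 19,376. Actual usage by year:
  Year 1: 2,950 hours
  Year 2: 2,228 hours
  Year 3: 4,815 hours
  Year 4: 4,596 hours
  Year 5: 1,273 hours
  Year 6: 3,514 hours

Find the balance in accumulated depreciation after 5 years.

$142,758

Depreciable base = $180,584 − $6,200 = $174,384.
Rate = $174,384 / 19,376 hours = $9 per hour.
Year 1: 2,950 × $9 = $26,550. Book value $154,034.
Year 2: 2,228 × $9 = $20,052. Book value $133,982.
Year 3: 4,815 × $9 = $43,335. Book value $90,647.
Year 4: 4,596 × $9 = $41,364. Book value $49,283.
Year 5: 1,273 × $9 = $11,457. Book value $37,826.
Accumulated through year 5 = $180,584 − $37,826 = $142,758.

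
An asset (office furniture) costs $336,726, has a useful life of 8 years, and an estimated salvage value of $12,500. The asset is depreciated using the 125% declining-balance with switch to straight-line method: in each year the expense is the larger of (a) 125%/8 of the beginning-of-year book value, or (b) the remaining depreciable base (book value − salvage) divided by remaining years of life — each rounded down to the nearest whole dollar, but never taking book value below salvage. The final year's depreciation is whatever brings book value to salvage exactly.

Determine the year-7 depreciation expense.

Depreciable base = $336,726 − $12,500 = $324,226.
Year 1: DB = ⌊$336,726 × 125%/8⌋ = $52,613; SL = ⌊$324,226/8⌋ = $40,528 → take DB $52,613. Book value $284,113.
Year 2: DB = ⌊$284,113 × 125%/8⌋ = $44,392; SL = ⌊$271,613/7⌋ = $38,801 → take DB $44,392. Book value $239,721.
Year 3: DB = ⌊$239,721 × 125%/8⌋ = $37,456; SL = ⌊$227,221/6⌋ = $37,870 → take SL $37,870. Book value $201,851.
Year 4: DB = ⌊$201,851 × 125%/8⌋ = $31,539; SL = ⌊$189,351/5⌋ = $37,870 → take SL $37,870. Book value $163,981.
Year 5: DB = ⌊$163,981 × 125%/8⌋ = $25,622; SL = ⌊$151,481/4⌋ = $37,870 → take SL $37,870. Book value $126,111.
Year 6: DB = ⌊$126,111 × 125%/8⌋ = $19,704; SL = ⌊$113,611/3⌋ = $37,870 → take SL $37,870. Book value $88,241.
Year 7: DB = ⌊$88,241 × 125%/8⌋ = $13,787; SL = ⌊$75,741/2⌋ = $37,870 → take SL $37,870. Book value $50,371.

$37,870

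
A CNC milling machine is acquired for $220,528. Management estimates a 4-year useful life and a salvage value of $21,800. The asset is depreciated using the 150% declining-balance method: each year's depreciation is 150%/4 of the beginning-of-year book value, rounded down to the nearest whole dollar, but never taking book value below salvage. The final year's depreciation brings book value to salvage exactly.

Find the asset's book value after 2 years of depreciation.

Depreciable base = $220,528 − $21,800 = $198,728.
Year 1: ⌊$220,528 × 150%/4⌋ = $82,698. Book value $137,830.
Year 2: ⌊$137,830 × 150%/4⌋ = $51,686. Book value $86,144.

$86,144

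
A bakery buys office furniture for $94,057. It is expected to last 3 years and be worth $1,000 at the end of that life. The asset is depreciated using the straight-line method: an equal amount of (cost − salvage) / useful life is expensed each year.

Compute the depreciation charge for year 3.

Depreciable base = $94,057 − $1,000 = $93,057.
Annual expense = $93,057 / 3 = $31,019.

$31,019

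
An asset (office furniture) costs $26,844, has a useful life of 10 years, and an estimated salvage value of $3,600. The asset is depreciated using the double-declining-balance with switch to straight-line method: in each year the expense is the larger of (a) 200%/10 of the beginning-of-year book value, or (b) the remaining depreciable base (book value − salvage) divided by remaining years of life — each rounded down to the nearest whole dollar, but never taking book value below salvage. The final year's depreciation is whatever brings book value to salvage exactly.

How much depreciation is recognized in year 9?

$901

Depreciable base = $26,844 − $3,600 = $23,244.
Year 1: DB = ⌊$26,844 × 200%/10⌋ = $5,368; SL = ⌊$23,244/10⌋ = $2,324 → take DB $5,368. Book value $21,476.
Year 2: DB = ⌊$21,476 × 200%/10⌋ = $4,295; SL = ⌊$17,876/9⌋ = $1,986 → take DB $4,295. Book value $17,181.
Year 3: DB = ⌊$17,181 × 200%/10⌋ = $3,436; SL = ⌊$13,581/8⌋ = $1,697 → take DB $3,436. Book value $13,745.
Year 4: DB = ⌊$13,745 × 200%/10⌋ = $2,749; SL = ⌊$10,145/7⌋ = $1,449 → take DB $2,749. Book value $10,996.
Year 5: DB = ⌊$10,996 × 200%/10⌋ = $2,199; SL = ⌊$7,396/6⌋ = $1,232 → take DB $2,199. Book value $8,797.
Year 6: DB = ⌊$8,797 × 200%/10⌋ = $1,759; SL = ⌊$5,197/5⌋ = $1,039 → take DB $1,759. Book value $7,038.
Year 7: DB = ⌊$7,038 × 200%/10⌋ = $1,407; SL = ⌊$3,438/4⌋ = $859 → take DB $1,407. Book value $5,631.
Year 8: DB = ⌊$5,631 × 200%/10⌋ = $1,126; SL = ⌊$2,031/3⌋ = $677 → take DB $1,126. Book value $4,505.
Year 9: DB = ⌊$4,505 × 200%/10⌋ = $901; SL = ⌊$905/2⌋ = $452 → take DB $901. Book value $3,604.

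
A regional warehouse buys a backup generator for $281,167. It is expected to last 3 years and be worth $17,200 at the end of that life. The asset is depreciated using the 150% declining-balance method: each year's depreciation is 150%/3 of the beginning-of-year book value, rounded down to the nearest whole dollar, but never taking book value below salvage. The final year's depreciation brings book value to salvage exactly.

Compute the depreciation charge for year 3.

Depreciable base = $281,167 − $17,200 = $263,967.
Year 1: ⌊$281,167 × 150%/3⌋ = $140,583. Book value $140,584.
Year 2: ⌊$140,584 × 150%/3⌋ = $70,292. Book value $70,292.
Year 3 (final): $70,292 − $17,200 = $53,092. Book value $17,200.

$53,092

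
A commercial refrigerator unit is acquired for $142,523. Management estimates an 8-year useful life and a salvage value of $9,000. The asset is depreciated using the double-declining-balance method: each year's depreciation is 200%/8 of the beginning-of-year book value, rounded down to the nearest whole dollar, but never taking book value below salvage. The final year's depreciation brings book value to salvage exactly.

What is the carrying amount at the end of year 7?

Depreciable base = $142,523 − $9,000 = $133,523.
Year 1: ⌊$142,523 × 200%/8⌋ = $35,630. Book value $106,893.
Year 2: ⌊$106,893 × 200%/8⌋ = $26,723. Book value $80,170.
Year 3: ⌊$80,170 × 200%/8⌋ = $20,042. Book value $60,128.
Year 4: ⌊$60,128 × 200%/8⌋ = $15,032. Book value $45,096.
Year 5: ⌊$45,096 × 200%/8⌋ = $11,274. Book value $33,822.
Year 6: ⌊$33,822 × 200%/8⌋ = $8,455. Book value $25,367.
Year 7: ⌊$25,367 × 200%/8⌋ = $6,341. Book value $19,026.

$19,026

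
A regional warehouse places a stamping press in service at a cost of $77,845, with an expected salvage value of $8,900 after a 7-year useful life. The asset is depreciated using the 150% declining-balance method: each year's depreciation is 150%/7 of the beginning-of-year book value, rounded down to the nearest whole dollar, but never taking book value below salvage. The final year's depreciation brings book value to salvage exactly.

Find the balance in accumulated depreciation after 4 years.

Depreciable base = $77,845 − $8,900 = $68,945.
Year 1: ⌊$77,845 × 150%/7⌋ = $16,681. Book value $61,164.
Year 2: ⌊$61,164 × 150%/7⌋ = $13,106. Book value $48,058.
Year 3: ⌊$48,058 × 150%/7⌋ = $10,298. Book value $37,760.
Year 4: ⌊$37,760 × 150%/7⌋ = $8,091. Book value $29,669.
Accumulated through year 4 = $77,845 − $29,669 = $48,176.

$48,176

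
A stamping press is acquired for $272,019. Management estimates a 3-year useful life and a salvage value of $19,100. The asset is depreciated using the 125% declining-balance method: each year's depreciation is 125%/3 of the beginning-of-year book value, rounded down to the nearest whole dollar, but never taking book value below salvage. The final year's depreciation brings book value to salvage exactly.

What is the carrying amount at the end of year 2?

Depreciable base = $272,019 − $19,100 = $252,919.
Year 1: ⌊$272,019 × 125%/3⌋ = $113,341. Book value $158,678.
Year 2: ⌊$158,678 × 125%/3⌋ = $66,115. Book value $92,563.

$92,563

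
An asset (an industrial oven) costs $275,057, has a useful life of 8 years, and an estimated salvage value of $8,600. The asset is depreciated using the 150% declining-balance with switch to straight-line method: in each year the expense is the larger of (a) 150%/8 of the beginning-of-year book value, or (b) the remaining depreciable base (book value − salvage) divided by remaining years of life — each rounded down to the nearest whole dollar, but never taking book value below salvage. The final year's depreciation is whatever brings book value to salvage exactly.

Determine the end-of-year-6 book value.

$64,174

Depreciable base = $275,057 − $8,600 = $266,457.
Year 1: DB = ⌊$275,057 × 150%/8⌋ = $51,573; SL = ⌊$266,457/8⌋ = $33,307 → take DB $51,573. Book value $223,484.
Year 2: DB = ⌊$223,484 × 150%/8⌋ = $41,903; SL = ⌊$214,884/7⌋ = $30,697 → take DB $41,903. Book value $181,581.
Year 3: DB = ⌊$181,581 × 150%/8⌋ = $34,046; SL = ⌊$172,981/6⌋ = $28,830 → take DB $34,046. Book value $147,535.
Year 4: DB = ⌊$147,535 × 150%/8⌋ = $27,662; SL = ⌊$138,935/5⌋ = $27,787 → take SL $27,787. Book value $119,748.
Year 5: DB = ⌊$119,748 × 150%/8⌋ = $22,452; SL = ⌊$111,148/4⌋ = $27,787 → take SL $27,787. Book value $91,961.
Year 6: DB = ⌊$91,961 × 150%/8⌋ = $17,242; SL = ⌊$83,361/3⌋ = $27,787 → take SL $27,787. Book value $64,174.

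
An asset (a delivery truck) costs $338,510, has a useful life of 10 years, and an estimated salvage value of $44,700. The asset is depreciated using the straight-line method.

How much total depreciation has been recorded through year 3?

Depreciable base = $338,510 − $44,700 = $293,810.
Annual expense = $293,810 / 10 = $29,381.
End of year 1: book value $309,129.
End of year 2: book value $279,748.
End of year 3: book value $250,367.
Accumulated through year 3 = $338,510 − $250,367 = $88,143.

$88,143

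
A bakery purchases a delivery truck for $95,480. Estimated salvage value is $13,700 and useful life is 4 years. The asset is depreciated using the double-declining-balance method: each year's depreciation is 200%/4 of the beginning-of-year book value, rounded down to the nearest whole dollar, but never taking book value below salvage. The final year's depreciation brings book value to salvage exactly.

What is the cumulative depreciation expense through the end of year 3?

$81,780

Depreciable base = $95,480 − $13,700 = $81,780.
Year 1: ⌊$95,480 × 200%/4⌋ = $47,740. Book value $47,740.
Year 2: ⌊$47,740 × 200%/4⌋ = $23,870. Book value $23,870.
Year 3: ⌊$23,870 × 200%/4⌋ = $11,935, capped at $10,170. Book value $13,700.
Accumulated through year 3 = $95,480 − $13,700 = $81,780.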